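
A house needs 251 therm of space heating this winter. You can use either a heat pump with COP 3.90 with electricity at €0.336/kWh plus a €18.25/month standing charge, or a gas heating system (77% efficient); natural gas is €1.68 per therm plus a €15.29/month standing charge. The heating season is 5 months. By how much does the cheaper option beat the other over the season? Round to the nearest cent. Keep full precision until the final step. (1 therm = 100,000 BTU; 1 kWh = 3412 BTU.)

€100.94

Heat load = 251 therm × 100,000 = 25,100,000 BTU
Gas: input = 25,100,000 / 0.77 = 32,597,403 BTU = 326 therm → 326 × €1.68 = €547.64; + 5 × €15.29 standing = €624.09
Heat pump: 25,100,000 BTU / 3412 = 7,356 kWh heat; / 3.90 = 1,886 kWh in → × €0.336 = €633.78; + 5 × €18.25 standing = €725.03
Difference = |€624.09 − €725.03| = €100.94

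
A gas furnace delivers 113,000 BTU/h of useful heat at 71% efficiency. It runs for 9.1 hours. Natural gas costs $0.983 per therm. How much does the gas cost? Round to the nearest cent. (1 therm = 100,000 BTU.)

Heat delivered = 113,000 BTU/h × 9.1 h = 1,028,300 BTU
Gas input = 1,028,300 / 0.71 = 1,448,310 BTU
= 1,448,310 / 100,000 = 14.48 therm
Cost = 14.48 × $0.983/therm = $14.24

$14.24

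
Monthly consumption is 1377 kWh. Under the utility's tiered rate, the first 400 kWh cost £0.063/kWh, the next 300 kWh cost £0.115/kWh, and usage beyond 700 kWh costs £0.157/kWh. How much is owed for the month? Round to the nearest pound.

£166

First 400 kWh × £0.063 = £25.20
Next 300 kWh × £0.115 = £34.50
Remaining 677 kWh × £0.157 = £106.29
Total = £165.99 ≈ £166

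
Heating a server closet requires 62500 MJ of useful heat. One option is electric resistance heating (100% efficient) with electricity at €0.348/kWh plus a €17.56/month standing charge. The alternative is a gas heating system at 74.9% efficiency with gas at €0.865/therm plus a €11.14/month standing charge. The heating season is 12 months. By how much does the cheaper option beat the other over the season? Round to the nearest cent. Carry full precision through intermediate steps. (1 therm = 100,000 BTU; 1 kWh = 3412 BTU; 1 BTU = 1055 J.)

€5435.11

Heat load = 62500 MJ = 62,500,000,000 J / 1055 = 59,241,706 BTU
Gas: input = 59,241,706 / 0.749 = 79,094,401 BTU = 790.9 therm → 790.9 × €0.865 = €684.17; + 12 × €11.14 standing = €817.85
Electric: 59,241,706 BTU / 3412 = 17,360 kWh → × €0.348 = €6,042.24; + 12 × €17.56 standing = €6,252.96
Difference = |€817.85 − €6,252.96| = €5,435.11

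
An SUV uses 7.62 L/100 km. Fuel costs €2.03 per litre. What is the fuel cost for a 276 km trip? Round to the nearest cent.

€42.69

Fuel = 7.62 L/100 km × 276 km / 100 = 21.03 L
Cost = 21.03 L × €2.03/L = €42.69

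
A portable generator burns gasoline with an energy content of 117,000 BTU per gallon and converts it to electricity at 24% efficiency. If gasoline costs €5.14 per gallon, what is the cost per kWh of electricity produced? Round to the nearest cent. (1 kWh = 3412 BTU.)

Electrical output per gallon = 117,000 BTU × 0.24 / 3412 BTU/kWh = 8.23 kWh
Cost per kWh = €5.14 / 8.23 kWh = €0.625

€0.62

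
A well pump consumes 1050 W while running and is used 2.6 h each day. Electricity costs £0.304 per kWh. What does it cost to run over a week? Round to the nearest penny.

Energy = 1050 W × 2.6 h/day × 7 days = 19,110 Wh = 19.11 kWh
Cost = 19.11 kWh × £0.304/kWh = £5.81

£5.81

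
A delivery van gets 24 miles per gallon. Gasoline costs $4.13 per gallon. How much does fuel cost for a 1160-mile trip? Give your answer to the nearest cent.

$199.62

Fuel = 1160 mi / 24 mpg = 48.33 gal
Cost = 48.33 gal × $4.13/gal = $199.62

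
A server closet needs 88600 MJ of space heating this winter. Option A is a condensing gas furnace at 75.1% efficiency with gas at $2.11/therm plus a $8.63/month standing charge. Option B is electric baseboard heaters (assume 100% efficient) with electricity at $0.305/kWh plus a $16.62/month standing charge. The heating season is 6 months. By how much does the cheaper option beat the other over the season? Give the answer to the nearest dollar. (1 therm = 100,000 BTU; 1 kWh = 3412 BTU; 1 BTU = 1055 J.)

$5196

Heat load = 88600 MJ = 88,600,000,000 J / 1055 = 83,981,043 BTU
Gas: input = 83,981,043 / 0.751 = 111,825,623 BTU = 1,118 therm → 1,118 × $2.11 = $2,359.52; + 6 × $8.63 standing = $2,411.30
Electric: 83,981,043 BTU / 3412 = 24,610 kWh → × $0.305 = $7,507.10; + 6 × $16.62 standing = $7,606.82
Difference = |$2,411.30 − $7,606.82| = $5,195.52 ≈ $5196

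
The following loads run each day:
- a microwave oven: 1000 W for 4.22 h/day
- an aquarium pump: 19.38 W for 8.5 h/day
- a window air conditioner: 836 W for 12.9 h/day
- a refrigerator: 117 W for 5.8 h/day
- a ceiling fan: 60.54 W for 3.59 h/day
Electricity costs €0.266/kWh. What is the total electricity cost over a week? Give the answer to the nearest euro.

microwave oven: 1000 W × 4.22 h × 7 d = 29,540 Wh = 29.54 kWh
aquarium pump: 19.38 W × 8.5 h × 7 d = 1,153 Wh = 1.153 kWh
window air conditioner: 836 W × 12.9 h × 7 d = 75,491 Wh = 75.49 kWh
refrigerator: 117 W × 5.8 h × 7 d = 4,750 Wh = 4.75 kWh
ceiling fan: 60.54 W × 3.59 h × 7 d = 1,521 Wh = 1.521 kWh
Total energy = 29.54 + 1.153 + 75.49 + 4.75 + 1.521 = 112.5 kWh
Cost = 112.5 kWh × €0.266 = €29.91 ≈ €30

€30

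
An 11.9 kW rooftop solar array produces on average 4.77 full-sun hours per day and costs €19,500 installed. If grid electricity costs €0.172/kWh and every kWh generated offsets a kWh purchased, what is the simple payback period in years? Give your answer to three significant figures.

Daily generation = 11.9 kW × 4.77 h = 56.76 kWh
Annual generation = 56.76 × 365 = 20718 kWh
Annual savings = 20718 × €0.172 = €3,563.58
Payback = €19,500 / €3,563.58 = 5.47 years

5.47 years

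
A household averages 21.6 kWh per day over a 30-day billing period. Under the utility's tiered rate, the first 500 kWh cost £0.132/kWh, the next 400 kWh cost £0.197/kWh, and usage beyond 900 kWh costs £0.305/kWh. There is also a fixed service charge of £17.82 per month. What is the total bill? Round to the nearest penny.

£112.98

Usage = 21.6 kWh/day × 30 days = 648 kWh
First 500 kWh × £0.132 = £66.00
Next 148 kWh × £0.197 = £29.16
Remaining tier: 0 kWh (not reached)
Energy charge = £95.16; + service £17.82 = £112.98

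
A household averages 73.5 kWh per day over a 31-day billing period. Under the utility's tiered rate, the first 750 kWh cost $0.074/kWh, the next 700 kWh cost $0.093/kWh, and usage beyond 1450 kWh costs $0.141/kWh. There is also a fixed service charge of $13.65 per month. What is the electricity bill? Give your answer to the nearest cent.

$251.07

Usage = 73.5 kWh/day × 31 days = 2278.5 kWh
First 750 kWh × $0.074 = $55.50
Next 700 kWh × $0.093 = $65.10
Remaining 828.5 kWh × $0.141 = $116.82
Energy charge = $237.42; + service $13.65 = $251.07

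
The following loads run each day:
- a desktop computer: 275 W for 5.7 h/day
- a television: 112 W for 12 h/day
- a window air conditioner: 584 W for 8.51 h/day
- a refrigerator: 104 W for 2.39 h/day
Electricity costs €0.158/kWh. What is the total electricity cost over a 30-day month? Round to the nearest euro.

desktop computer: 275 W × 5.7 h × 30 d = 47,025 Wh = 47.02 kWh
television: 112 W × 12 h × 30 d = 40,320 Wh = 40.32 kWh
window air conditioner: 584 W × 8.51 h × 30 d = 149,095 Wh = 149.1 kWh
refrigerator: 104 W × 2.39 h × 30 d = 7,457 Wh = 7.457 kWh
Total energy = 47.02 + 40.32 + 149.1 + 7.457 = 243.9 kWh
Cost = 243.9 kWh × €0.158 = €38.54 ≈ €39

€39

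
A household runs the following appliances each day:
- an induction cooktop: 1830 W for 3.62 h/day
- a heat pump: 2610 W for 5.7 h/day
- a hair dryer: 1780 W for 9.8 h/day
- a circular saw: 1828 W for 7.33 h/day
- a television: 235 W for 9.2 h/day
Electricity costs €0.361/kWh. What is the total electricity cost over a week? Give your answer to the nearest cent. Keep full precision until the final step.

€137.74

induction cooktop: 1830 W × 3.62 h × 7 d = 46,372 Wh = 46.37 kWh
heat pump: 2610 W × 5.7 h × 7 d = 104,139 Wh = 104.1 kWh
hair dryer: 1780 W × 9.8 h × 7 d = 122,108 Wh = 122.1 kWh
circular saw: 1828 W × 7.33 h × 7 d = 93,795 Wh = 93.79 kWh
television: 235 W × 9.2 h × 7 d = 15,134 Wh = 15.13 kWh
Total energy = 46.37 + 104.1 + 122.1 + 93.79 + 15.13 = 381.5 kWh
Cost = 381.5 kWh × €0.361 = €137.74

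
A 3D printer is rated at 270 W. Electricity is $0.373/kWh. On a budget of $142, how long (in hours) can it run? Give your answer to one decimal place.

1410.0 h

Energy budget = $142 / $0.373 per kWh = 380.7 kWh = 380,697 Wh
Runtime = 380,697 Wh / 270 W = 1,410 h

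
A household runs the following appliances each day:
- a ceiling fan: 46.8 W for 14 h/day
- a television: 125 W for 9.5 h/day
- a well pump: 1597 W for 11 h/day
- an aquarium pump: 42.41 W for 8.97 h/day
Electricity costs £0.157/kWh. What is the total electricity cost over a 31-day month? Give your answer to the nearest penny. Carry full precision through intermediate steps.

ceiling fan: 46.8 W × 14 h × 31 d = 20,311 Wh = 20.31 kWh
television: 125 W × 9.5 h × 31 d = 36,812 Wh = 36.81 kWh
well pump: 1597 W × 11 h × 31 d = 544,577 Wh = 544.6 kWh
aquarium pump: 42.41 W × 8.97 h × 31 d = 11,793 Wh = 11.79 kWh
Total energy = 20.31 + 36.81 + 544.6 + 11.79 = 613.5 kWh
Cost = 613.5 kWh × £0.157 = £96.32

£96.32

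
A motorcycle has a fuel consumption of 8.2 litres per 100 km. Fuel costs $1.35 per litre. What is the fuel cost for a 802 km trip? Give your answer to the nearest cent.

Fuel = 8.2 L/100 km × 802 km / 100 = 65.76 L
Cost = 65.76 L × $1.35/L = $88.78

$88.78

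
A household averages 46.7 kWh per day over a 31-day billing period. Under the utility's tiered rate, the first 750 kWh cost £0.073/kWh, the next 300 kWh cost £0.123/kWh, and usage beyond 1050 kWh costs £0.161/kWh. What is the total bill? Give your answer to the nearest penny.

Usage = 46.7 kWh/day × 31 days = 1447.7 kWh
First 750 kWh × £0.073 = £54.75
Next 300 kWh × £0.123 = £36.90
Remaining 397.7 kWh × £0.161 = £64.03
Total = £155.68

£155.68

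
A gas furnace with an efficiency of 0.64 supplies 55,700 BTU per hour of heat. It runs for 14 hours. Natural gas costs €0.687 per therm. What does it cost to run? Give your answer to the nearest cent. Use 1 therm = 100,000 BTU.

€8.37

Heat delivered = 55,700 BTU/h × 14 h = 779,800 BTU
Gas input = 779,800 / 0.64 = 1,218,438 BTU
= 1,218,438 / 100,000 = 12.18 therm
Cost = 12.18 × €0.687/therm = €8.37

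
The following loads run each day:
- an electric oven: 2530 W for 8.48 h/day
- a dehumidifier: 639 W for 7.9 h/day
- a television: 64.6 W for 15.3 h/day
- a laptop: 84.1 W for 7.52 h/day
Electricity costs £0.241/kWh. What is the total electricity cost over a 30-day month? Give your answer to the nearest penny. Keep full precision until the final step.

electric oven: 2530 W × 8.48 h × 30 d = 643,632 Wh = 643.6 kWh
dehumidifier: 639 W × 7.9 h × 30 d = 151,443 Wh = 151.4 kWh
television: 64.6 W × 15.3 h × 30 d = 29,651 Wh = 29.65 kWh
laptop: 84.1 W × 7.52 h × 30 d = 18,973 Wh = 18.97 kWh
Total energy = 643.6 + 151.4 + 29.65 + 18.97 = 843.7 kWh
Cost = 843.7 kWh × £0.241 = £203.33

£203.33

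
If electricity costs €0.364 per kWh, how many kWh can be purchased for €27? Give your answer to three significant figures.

74.2 kWh

€27 / €0.364 per kWh = 74.18 kWh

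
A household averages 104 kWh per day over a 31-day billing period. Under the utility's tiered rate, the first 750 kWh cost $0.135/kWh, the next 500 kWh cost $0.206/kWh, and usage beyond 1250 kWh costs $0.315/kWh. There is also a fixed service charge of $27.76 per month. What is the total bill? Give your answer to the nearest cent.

$853.82

Usage = 104 kWh/day × 31 days = 3224 kWh
First 750 kWh × $0.135 = $101.25
Next 500 kWh × $0.206 = $103.00
Remaining 1974 kWh × $0.315 = $621.81
Energy charge = $826.06; + service $27.76 = $853.82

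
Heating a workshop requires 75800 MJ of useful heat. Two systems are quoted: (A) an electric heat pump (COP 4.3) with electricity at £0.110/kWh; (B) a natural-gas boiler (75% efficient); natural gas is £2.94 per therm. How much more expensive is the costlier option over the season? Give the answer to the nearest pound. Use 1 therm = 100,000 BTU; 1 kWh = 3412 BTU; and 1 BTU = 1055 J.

Heat load = 75800 MJ = 75,800,000,000 J / 1055 = 71,848,341 BTU
Gas: input = 71,848,341 / 0.75 = 95,797,788 BTU = 958 therm → 958 × £2.94 = £2,816.45
Heat pump: 71,848,341 BTU / 3412 = 21,060 kWh heat; / 4.3 = 4,897 kWh in → × £0.110 = £538.68
Difference = |£2,816.45 − £538.68| = £2,277.77 ≈ £2278

£2278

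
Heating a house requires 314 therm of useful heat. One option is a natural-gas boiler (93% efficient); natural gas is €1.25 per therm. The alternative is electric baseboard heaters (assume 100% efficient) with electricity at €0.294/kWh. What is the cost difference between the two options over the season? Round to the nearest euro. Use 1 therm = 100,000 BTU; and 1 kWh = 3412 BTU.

Heat load = 314 therm × 100,000 = 31,400,000 BTU
Gas: input = 31,400,000 / 0.93 = 33,763,441 BTU = 337.6 therm → 337.6 × €1.25 = €422.04
Electric: 31,400,000 BTU / 3412 = 9,203 kWh → × €0.294 = €2,705.63
Difference = |€422.04 − €2,705.63| = €2,283.58 ≈ €2284

€2284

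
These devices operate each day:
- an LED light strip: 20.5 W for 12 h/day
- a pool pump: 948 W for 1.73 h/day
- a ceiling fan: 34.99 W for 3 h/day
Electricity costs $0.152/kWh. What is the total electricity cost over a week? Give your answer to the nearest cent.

$2.12

LED light strip: 20.5 W × 12 h × 7 d = 1,722 Wh = 1.722 kWh
pool pump: 948 W × 1.73 h × 7 d = 11,480 Wh = 11.48 kWh
ceiling fan: 34.99 W × 3 h × 7 d = 735 Wh = 0.7348 kWh
Total energy = 1.722 + 11.48 + 0.7348 = 13.94 kWh
Cost = 13.94 kWh × $0.152 = $2.12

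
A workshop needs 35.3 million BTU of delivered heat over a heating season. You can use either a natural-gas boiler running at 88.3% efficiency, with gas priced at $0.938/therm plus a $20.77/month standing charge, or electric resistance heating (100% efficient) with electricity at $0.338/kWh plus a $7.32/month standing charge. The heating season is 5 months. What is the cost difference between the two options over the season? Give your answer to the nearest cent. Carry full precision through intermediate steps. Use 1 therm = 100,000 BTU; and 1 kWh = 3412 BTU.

$3054.66

Heat load = 35.3 × 10⁶ BTU = 35,300,000 BTU
Gas: input = 35,300,000 / 0.883 = 39,977,350 BTU = 399.8 therm → 399.8 × $0.938 = $374.99; + 5 × $20.77 standing = $478.84
Electric: 35,300,000 BTU / 3412 = 10,350 kWh → × $0.338 = $3,496.89; + 5 × $7.32 standing = $3,533.49
Difference = |$478.84 − $3,533.49| = $3,054.66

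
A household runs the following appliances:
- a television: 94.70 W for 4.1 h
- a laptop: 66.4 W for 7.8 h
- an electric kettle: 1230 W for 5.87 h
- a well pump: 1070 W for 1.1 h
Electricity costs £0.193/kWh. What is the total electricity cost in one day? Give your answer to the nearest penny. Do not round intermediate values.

television: 94.70 W × 4.1 h = 388 Wh = 0.3883 kWh
laptop: 66.4 W × 7.8 h = 518 Wh = 0.5179 kWh
electric kettle: 1230 W × 5.87 h = 7,220 Wh = 7.22 kWh
well pump: 1070 W × 1.1 h = 1,177 Wh = 1.177 kWh
Total energy = 0.3883 + 0.5179 + 7.22 + 1.177 = 9.303 kWh
Cost = 9.303 kWh × £0.193 = £1.80

£1.80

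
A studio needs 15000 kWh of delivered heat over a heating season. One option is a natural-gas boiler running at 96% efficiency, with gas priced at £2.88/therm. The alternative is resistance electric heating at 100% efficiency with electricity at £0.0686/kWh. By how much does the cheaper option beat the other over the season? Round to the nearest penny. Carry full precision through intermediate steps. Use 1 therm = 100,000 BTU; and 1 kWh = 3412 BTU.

£506.40

Heat load = 15000 kWh × 3412 = 51,180,000 BTU
Gas: input = 51,180,000 / 0.96 = 53,312,500 BTU = 533.1 therm → 533.1 × £2.88 = £1,535.40
Electric: 51,180,000 BTU / 3412 = 15,000 kWh → × £0.0686 = £1,029.00
Difference = |£1,535.40 − £1,029.00| = £506.40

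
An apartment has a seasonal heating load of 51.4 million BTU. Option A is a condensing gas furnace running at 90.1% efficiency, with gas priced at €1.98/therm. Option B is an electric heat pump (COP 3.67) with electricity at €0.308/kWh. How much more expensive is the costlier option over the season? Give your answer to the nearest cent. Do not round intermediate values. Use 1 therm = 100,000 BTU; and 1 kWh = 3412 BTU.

€134.72

Heat load = 51.4 × 10⁶ BTU = 51,400,000 BTU
Gas: input = 51,400,000 / 0.901 = 57,047,725 BTU = 570.5 therm → 570.5 × €1.98 = €1,129.54
Heat pump: 51,400,000 BTU / 3412 = 15,060 kWh heat; / 3.67 = 4,105 kWh in → × €0.308 = €1,264.27
Difference = |€1,129.54 − €1,264.27| = €134.72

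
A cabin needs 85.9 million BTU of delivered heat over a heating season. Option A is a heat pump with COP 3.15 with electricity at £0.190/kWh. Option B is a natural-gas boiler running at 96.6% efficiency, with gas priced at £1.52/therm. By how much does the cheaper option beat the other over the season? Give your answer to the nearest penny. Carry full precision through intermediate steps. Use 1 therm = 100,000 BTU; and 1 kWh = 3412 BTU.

Heat load = 85.9 × 10⁶ BTU = 85,900,000 BTU
Gas: input = 85,900,000 / 0.966 = 88,923,395 BTU = 889.2 therm → 889.2 × £1.52 = £1,351.64
Heat pump: 85,900,000 BTU / 3412 = 25,180 kWh heat; / 3.15 = 7,992 kWh in → × £0.190 = £1,518.54
Difference = |£1,351.64 − £1,518.54| = £166.91

£166.91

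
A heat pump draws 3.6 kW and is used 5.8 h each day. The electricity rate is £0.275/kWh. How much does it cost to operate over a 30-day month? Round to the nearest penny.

£172.26

Energy = 3600 W × 5.8 h/day × 30 days = 626,400 Wh = 626.4 kWh
Cost = 626.4 kWh × £0.275/kWh = £172.26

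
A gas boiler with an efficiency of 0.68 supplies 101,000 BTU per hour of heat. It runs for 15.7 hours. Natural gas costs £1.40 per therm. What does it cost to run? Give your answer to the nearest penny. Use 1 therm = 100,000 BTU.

Heat delivered = 101,000 BTU/h × 15.7 h = 1,585,700 BTU
Gas input = 1,585,700 / 0.68 = 2,331,912 BTU
= 2,331,912 / 100,000 = 23.32 therm
Cost = 23.32 × £1.40/therm = £32.65

£32.65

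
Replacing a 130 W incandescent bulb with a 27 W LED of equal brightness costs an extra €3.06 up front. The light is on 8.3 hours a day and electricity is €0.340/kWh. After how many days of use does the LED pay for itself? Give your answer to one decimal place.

Power saved = 130 − 27 = 103 W
Daily energy saved = 103 W × 8.3 h = 854.9 Wh = 0.8549 kWh
Daily savings = 0.8549 × €0.340 = €0.2907
Payback = €3.06 / €0.2907 per day = 10.53 days

10.5 days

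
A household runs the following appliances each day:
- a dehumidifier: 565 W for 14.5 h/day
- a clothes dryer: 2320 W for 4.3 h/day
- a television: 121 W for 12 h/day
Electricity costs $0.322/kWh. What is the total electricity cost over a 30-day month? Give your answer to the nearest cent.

dehumidifier: 565 W × 14.5 h × 30 d = 245,775 Wh = 245.8 kWh
clothes dryer: 2320 W × 4.3 h × 30 d = 299,280 Wh = 299.3 kWh
television: 121 W × 12 h × 30 d = 43,560 Wh = 43.56 kWh
Total energy = 245.8 + 299.3 + 43.56 = 588.6 kWh
Cost = 588.6 kWh × $0.322 = $189.53

$189.53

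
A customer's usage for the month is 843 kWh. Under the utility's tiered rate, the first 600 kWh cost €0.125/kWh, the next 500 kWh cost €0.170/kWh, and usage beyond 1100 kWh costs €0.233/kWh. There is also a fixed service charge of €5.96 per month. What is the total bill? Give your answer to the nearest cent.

First 600 kWh × €0.125 = €75.00
Next 243 kWh × €0.170 = €41.31
Remaining tier: 0 kWh (not reached)
Energy charge = €116.31; + service €5.96 = €122.27

€122.27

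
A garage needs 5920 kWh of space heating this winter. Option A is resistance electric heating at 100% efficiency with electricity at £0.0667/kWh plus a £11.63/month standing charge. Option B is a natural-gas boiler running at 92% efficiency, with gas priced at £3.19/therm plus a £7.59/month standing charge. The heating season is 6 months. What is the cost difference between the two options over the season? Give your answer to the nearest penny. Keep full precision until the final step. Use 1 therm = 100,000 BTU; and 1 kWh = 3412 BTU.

£281.28

Heat load = 5920 kWh × 3412 = 20,199,040 BTU
Gas: input = 20,199,040 / 0.920 = 21,955,478 BTU = 219.6 therm → 219.6 × £3.19 = £700.38; + 6 × £7.59 standing = £745.92
Electric: 20,199,040 BTU / 3412 = 5,920 kWh → × £0.0667 = £394.86; + 6 × £11.63 standing = £464.64
Difference = |£745.92 − £464.64| = £281.28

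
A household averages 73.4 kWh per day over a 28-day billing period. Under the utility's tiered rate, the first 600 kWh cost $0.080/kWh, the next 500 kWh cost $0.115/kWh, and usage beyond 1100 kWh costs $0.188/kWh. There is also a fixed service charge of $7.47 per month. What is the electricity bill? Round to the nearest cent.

$292.55

Usage = 73.4 kWh/day × 28 days = 2055.2 kWh
First 600 kWh × $0.080 = $48.00
Next 500 kWh × $0.115 = $57.50
Remaining 955.2 kWh × $0.188 = $179.58
Energy charge = $285.08; + service $7.47 = $292.55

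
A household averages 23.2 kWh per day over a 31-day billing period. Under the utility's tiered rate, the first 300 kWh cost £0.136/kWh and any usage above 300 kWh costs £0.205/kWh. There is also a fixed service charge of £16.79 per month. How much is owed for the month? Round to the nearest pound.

£144

Usage = 23.2 kWh/day × 31 days = 719.2 kWh
First 300 kWh × £0.136 = £40.80
Remaining 419.2 kWh × £0.205 = £85.94
Energy charge = £126.74; + service £16.79 = £143.53 ≈ £144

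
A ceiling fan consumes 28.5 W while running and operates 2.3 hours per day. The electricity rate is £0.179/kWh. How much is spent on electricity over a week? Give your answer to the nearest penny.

£0.08

Energy = 28.5 W × 2.3 h/day × 7 days = 459 Wh = 0.4588 kWh
Cost = 0.4588 kWh × £0.179/kWh = £0.08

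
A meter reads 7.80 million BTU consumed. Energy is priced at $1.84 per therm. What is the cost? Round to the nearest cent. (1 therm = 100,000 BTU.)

$143.52

7.80 million BTU × (10 therm/million BTU) = 78 therm
Cost = 78 therm × $1.84/therm = $143.52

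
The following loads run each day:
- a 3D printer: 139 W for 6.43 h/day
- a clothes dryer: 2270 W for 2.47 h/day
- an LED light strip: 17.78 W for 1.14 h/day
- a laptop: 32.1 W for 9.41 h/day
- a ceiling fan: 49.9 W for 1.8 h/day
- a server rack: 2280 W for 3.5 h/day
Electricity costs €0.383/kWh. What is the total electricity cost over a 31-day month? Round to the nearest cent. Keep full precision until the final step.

€176.82

3D printer: 139 W × 6.43 h × 31 d = 27,707 Wh = 27.71 kWh
clothes dryer: 2270 W × 2.47 h × 31 d = 173,814 Wh = 173.8 kWh
LED light strip: 17.78 W × 1.14 h × 31 d = 628 Wh = 0.6283 kWh
laptop: 32.1 W × 9.41 h × 31 d = 9,364 Wh = 9.364 kWh
ceiling fan: 49.9 W × 1.8 h × 31 d = 2,784 Wh = 2.784 kWh
server rack: 2280 W × 3.5 h × 31 d = 247,380 Wh = 247.4 kWh
Total energy = 27.71 + 173.8 + 0.6283 + 9.364 + 2.784 + 247.4 = 461.7 kWh
Cost = 461.7 kWh × €0.383 = €176.82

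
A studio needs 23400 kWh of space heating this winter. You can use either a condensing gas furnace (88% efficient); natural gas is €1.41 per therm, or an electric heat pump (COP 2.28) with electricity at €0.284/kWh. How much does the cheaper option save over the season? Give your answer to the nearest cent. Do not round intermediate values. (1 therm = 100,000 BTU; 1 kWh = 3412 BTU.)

€1635.47

Heat load = 23400 kWh × 3412 = 79,840,800 BTU
Gas: input = 79,840,800 / 0.88 = 90,728,182 BTU = 907.3 therm → 907.3 × €1.41 = €1,279.27
Heat pump: 79,840,800 BTU / 3412 = 23,400 kWh heat; / 2.28 = 10,260 kWh in → × €0.284 = €2,914.74
Difference = |€1,279.27 − €2,914.74| = €1,635.47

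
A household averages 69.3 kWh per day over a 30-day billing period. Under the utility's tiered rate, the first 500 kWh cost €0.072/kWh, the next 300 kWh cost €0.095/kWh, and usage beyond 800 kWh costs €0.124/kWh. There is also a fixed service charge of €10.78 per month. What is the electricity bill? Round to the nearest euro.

€234

Usage = 69.3 kWh/day × 30 days = 2079 kWh
First 500 kWh × €0.072 = €36.00
Next 300 kWh × €0.095 = €28.50
Remaining 1279 kWh × €0.124 = €158.60
Energy charge = €223.10; + service €10.78 = €233.88 ≈ €234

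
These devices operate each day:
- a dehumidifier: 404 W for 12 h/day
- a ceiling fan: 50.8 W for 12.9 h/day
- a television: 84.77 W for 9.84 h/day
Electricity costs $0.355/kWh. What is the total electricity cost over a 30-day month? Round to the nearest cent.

dehumidifier: 404 W × 12 h × 30 d = 145,440 Wh = 145.4 kWh
ceiling fan: 50.8 W × 12.9 h × 30 d = 19,660 Wh = 19.66 kWh
television: 84.77 W × 9.84 h × 30 d = 25,024 Wh = 25.02 kWh
Total energy = 145.4 + 19.66 + 25.02 = 190.1 kWh
Cost = 190.1 kWh × $0.355 = $67.49

$67.49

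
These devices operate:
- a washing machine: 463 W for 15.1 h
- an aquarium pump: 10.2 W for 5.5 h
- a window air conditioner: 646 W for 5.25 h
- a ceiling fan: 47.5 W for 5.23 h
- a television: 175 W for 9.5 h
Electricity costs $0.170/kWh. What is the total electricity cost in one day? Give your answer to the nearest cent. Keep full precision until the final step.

$2.10

washing machine: 463 W × 15.1 h = 6,991 Wh = 6.991 kWh
aquarium pump: 10.2 W × 5.5 h = 56 Wh = 0.0561 kWh
window air conditioner: 646 W × 5.25 h = 3,392 Wh = 3.392 kWh
ceiling fan: 47.5 W × 5.23 h = 248 Wh = 0.2484 kWh
television: 175 W × 9.5 h = 1,662 Wh = 1.663 kWh
Total energy = 6.991 + 0.0561 + 3.392 + 0.2484 + 1.663 = 12.35 kWh
Cost = 12.35 kWh × $0.170 = $2.10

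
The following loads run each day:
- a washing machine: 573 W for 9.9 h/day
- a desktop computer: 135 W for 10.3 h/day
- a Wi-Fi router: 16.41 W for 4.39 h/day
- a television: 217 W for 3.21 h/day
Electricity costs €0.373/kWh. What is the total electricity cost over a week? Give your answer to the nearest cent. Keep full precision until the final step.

€20.45

washing machine: 573 W × 9.9 h × 7 d = 39,709 Wh = 39.71 kWh
desktop computer: 135 W × 10.3 h × 7 d = 9,734 Wh = 9.733 kWh
Wi-Fi router: 16.41 W × 4.39 h × 7 d = 504 Wh = 0.5043 kWh
television: 217 W × 3.21 h × 7 d = 4,876 Wh = 4.876 kWh
Total energy = 39.71 + 9.733 + 0.5043 + 4.876 = 54.82 kWh
Cost = 54.82 kWh × €0.373 = €20.45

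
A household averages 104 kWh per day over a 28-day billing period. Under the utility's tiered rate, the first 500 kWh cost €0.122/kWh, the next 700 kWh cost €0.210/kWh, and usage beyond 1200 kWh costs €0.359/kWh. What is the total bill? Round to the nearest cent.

€822.61

Usage = 104 kWh/day × 28 days = 2912 kWh
First 500 kWh × €0.122 = €61.00
Next 700 kWh × €0.210 = €147.00
Remaining 1712 kWh × €0.359 = €614.61
Total = €822.61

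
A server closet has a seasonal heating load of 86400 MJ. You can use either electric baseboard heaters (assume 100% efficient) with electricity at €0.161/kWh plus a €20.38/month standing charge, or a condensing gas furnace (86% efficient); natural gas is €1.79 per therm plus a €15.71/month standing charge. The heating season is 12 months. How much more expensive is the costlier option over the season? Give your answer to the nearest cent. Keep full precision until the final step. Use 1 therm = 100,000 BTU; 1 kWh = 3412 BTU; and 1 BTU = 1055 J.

€2215.83

Heat load = 86400 MJ = 86,400,000,000 J / 1055 = 81,895,735 BTU
Gas: input = 81,895,735 / 0.860 = 95,227,598 BTU = 952.3 therm → 952.3 × €1.79 = €1,704.57; + 12 × €15.71 standing = €1,893.09
Electric: 81,895,735 BTU / 3412 = 24,000 kWh → × €0.161 = €3,864.36; + 12 × €20.38 standing = €4,108.92
Difference = |€1,893.09 − €4,108.92| = €2,215.83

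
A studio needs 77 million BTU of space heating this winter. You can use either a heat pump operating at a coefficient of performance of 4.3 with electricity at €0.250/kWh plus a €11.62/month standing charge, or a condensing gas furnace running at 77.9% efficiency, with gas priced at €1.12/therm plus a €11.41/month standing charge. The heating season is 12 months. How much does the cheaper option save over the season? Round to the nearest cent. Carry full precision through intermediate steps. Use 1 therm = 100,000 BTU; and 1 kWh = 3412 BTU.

Heat load = 77 × 10⁶ BTU = 77,000,000 BTU
Gas: input = 77,000,000 / 0.779 = 98,844,673 BTU = 988.4 therm → 988.4 × €1.12 = €1,107.06; + 12 × €11.41 standing = €1,243.98
Heat pump: 77,000,000 BTU / 3412 = 22,570 kWh heat; / 4.3 = 5,248 kWh in → × €0.250 = €1,312.06; + 12 × €11.62 standing = €1,451.50
Difference = |€1,243.98 − €1,451.50| = €207.52

€207.52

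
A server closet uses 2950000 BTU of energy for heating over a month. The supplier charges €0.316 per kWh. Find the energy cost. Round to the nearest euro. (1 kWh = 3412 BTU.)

€273

2950000 BTU × (0.00029308 kWh/BTU) = 864.6 kWh
Cost = 864.6 kWh × €0.316/kWh = €273.21 ≈ €273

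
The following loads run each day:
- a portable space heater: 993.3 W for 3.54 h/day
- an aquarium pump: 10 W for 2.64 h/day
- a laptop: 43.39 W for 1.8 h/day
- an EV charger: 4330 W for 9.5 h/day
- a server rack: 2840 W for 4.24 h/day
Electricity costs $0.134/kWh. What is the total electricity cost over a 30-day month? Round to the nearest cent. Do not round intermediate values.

portable space heater: 993.3 W × 3.54 h × 30 d = 105,488 Wh = 105.5 kWh
aquarium pump: 10 W × 2.64 h × 30 d = 792 Wh = 0.792 kWh
laptop: 43.39 W × 1.8 h × 30 d = 2,343 Wh = 2.343 kWh
EV charger: 4330 W × 9.5 h × 30 d = 1,234,050 Wh = 1,234 kWh
server rack: 2840 W × 4.24 h × 30 d = 361,248 Wh = 361.2 kWh
Total energy = 105.5 + 0.792 + 2.343 + 1,234 + 361.2 = 1,704 kWh
Cost = 1,704 kWh × $0.134 = $228.33

$228.33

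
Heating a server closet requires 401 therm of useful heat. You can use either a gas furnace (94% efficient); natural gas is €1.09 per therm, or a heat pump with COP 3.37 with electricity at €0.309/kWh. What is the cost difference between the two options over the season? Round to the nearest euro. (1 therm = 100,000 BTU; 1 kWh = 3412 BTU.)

€613

Heat load = 401 therm × 100,000 = 40,100,000 BTU
Gas: input = 40,100,000 / 0.94 = 42,659,574 BTU = 426.6 therm → 426.6 × €1.09 = €464.99
Heat pump: 40,100,000 BTU / 3412 = 11,750 kWh heat; / 3.37 = 3,487 kWh in → × €0.309 = €1,077.62
Difference = |€464.99 − €1,077.62| = €612.63 ≈ €613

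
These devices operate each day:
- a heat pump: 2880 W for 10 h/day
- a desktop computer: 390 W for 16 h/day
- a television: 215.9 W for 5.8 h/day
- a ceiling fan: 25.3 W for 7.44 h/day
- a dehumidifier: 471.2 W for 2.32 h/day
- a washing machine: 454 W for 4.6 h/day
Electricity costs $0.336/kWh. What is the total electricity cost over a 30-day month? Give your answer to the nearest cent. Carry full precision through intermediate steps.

heat pump: 2880 W × 10 h × 30 d = 864,000 Wh = 864 kWh
desktop computer: 390 W × 16 h × 30 d = 187,200 Wh = 187.2 kWh
television: 215.9 W × 5.8 h × 30 d = 37,567 Wh = 37.57 kWh
ceiling fan: 25.3 W × 7.44 h × 30 d = 5,647 Wh = 5.647 kWh
dehumidifier: 471.2 W × 2.32 h × 30 d = 32,796 Wh = 32.8 kWh
washing machine: 454 W × 4.6 h × 30 d = 62,652 Wh = 62.65 kWh
Total energy = 864 + 187.2 + 37.57 + 5.647 + 32.8 + 62.65 = 1,190 kWh
Cost = 1,190 kWh × $0.336 = $399.79

$399.79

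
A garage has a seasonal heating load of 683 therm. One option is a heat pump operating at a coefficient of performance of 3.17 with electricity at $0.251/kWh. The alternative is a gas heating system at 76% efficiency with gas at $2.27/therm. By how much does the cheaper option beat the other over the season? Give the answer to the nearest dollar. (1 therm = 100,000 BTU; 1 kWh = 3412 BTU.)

Heat load = 683 therm × 100,000 = 68,300,000 BTU
Gas: input = 68,300,000 / 0.76 = 89,868,421 BTU = 898.7 therm → 898.7 × $2.27 = $2,040.01
Heat pump: 68,300,000 BTU / 3412 = 20,020 kWh heat; / 3.17 = 6,315 kWh in → × $0.251 = $1,584.99
Difference = |$2,040.01 − $1,584.99| = $455.02 ≈ $455

$455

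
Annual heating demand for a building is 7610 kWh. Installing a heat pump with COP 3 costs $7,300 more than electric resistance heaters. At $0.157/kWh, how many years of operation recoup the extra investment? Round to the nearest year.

Resistance: 7610 kWh × $0.157 = $1,194.77/yr
Heat pump: 7610 / 3 = 2537 kWh in → × $0.157 = $398.26/yr
Annual savings = $796.51
Payback = $7,300 / $796.51 = 9.16 years

9 years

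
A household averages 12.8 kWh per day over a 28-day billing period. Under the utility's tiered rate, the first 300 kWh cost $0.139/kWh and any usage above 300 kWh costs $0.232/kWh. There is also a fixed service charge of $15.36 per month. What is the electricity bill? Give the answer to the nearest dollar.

$71

Usage = 12.8 kWh/day × 28 days = 358.4 kWh
First 300 kWh × $0.139 = $41.70
Remaining 58.4 kWh × $0.232 = $13.55
Energy charge = $55.25; + service $15.36 = $70.61 ≈ $71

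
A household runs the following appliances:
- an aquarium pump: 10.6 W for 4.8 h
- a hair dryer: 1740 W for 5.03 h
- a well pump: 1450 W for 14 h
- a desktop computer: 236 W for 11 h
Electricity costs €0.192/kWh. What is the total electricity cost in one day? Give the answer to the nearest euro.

€6

aquarium pump: 10.6 W × 4.8 h = 51 Wh = 0.05088 kWh
hair dryer: 1740 W × 5.03 h = 8,752 Wh = 8.752 kWh
well pump: 1450 W × 14 h = 20,300 Wh = 20.3 kWh
desktop computer: 236 W × 11 h = 2,596 Wh = 2.596 kWh
Total energy = 0.05088 + 8.752 + 20.3 + 2.596 = 31.7 kWh
Cost = 31.7 kWh × €0.192 = €6.09 ≈ €6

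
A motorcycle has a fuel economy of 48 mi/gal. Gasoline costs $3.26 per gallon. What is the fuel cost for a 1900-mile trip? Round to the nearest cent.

Fuel = 1900 mi / 48 mpg = 39.58 gal
Cost = 39.58 gal × $3.26/gal = $129.04

$129.04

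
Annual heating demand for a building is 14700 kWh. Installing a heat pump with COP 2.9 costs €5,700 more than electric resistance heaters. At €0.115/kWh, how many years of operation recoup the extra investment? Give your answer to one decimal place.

5.1 years

Resistance: 14700 kWh × €0.115 = €1,690.50/yr
Heat pump: 14700 / 2.9 = 5069 kWh in → × €0.115 = €582.93/yr
Annual savings = €1,107.57
Payback = €5,700 / €1,107.57 = 5.15 years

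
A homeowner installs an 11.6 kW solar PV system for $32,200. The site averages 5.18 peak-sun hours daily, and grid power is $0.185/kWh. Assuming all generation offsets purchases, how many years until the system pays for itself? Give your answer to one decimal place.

Daily generation = 11.6 kW × 5.18 h = 60.09 kWh
Annual generation = 60.09 × 365 = 21932 kWh
Annual savings = 21932 × $0.185 = $4,057.44
Payback = $32,200 / $4,057.44 = 7.94 years

7.9 years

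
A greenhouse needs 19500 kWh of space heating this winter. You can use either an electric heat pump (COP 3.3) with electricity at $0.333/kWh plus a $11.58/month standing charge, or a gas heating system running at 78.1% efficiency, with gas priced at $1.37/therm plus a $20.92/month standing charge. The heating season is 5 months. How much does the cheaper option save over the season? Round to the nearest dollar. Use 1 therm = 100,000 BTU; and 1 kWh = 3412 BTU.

Heat load = 19500 kWh × 3412 = 66,534,000 BTU
Gas: input = 66,534,000 / 0.781 = 85,190,781 BTU = 851.9 therm → 851.9 × $1.37 = $1,167.11; + 5 × $20.92 standing = $1,271.71
Heat pump: 66,534,000 BTU / 3412 = 19,500 kWh heat; / 3.3 = 5,909 kWh in → × $0.333 = $1,967.73; + 5 × $11.58 standing = $2,025.63
Difference = |$1,271.71 − $2,025.63| = $753.91 ≈ $754

$754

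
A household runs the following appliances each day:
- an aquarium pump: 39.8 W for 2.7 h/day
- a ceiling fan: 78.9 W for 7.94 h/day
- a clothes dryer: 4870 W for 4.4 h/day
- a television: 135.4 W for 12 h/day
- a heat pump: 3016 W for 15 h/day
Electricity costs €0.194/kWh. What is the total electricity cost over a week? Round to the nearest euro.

aquarium pump: 39.8 W × 2.7 h × 7 d = 752 Wh = 0.7522 kWh
ceiling fan: 78.9 W × 7.94 h × 7 d = 4,385 Wh = 4.385 kWh
clothes dryer: 4870 W × 4.4 h × 7 d = 149,996 Wh = 150 kWh
television: 135.4 W × 12 h × 7 d = 11,374 Wh = 11.37 kWh
heat pump: 3016 W × 15 h × 7 d = 316,680 Wh = 316.7 kWh
Total energy = 0.7522 + 4.385 + 150 + 11.37 + 316.7 = 483.2 kWh
Cost = 483.2 kWh × €0.194 = €93.74 ≈ €94

€94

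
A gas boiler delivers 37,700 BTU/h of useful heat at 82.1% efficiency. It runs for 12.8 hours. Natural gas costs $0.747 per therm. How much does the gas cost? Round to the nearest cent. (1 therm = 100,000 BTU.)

$4.39

Heat delivered = 37,700 BTU/h × 12.8 h = 482,560 BTU
Gas input = 482,560 / 0.821 = 587,771 BTU
= 587,771 / 100,000 = 5.878 therm
Cost = 5.878 × $0.747/therm = $4.39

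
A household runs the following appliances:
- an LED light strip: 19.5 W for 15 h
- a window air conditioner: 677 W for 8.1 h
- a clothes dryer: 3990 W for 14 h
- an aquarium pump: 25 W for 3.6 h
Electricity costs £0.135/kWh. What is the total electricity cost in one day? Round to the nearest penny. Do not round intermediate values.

LED light strip: 19.5 W × 15 h = 292 Wh = 0.2925 kWh
window air conditioner: 677 W × 8.1 h = 5,484 Wh = 5.484 kWh
clothes dryer: 3990 W × 14 h = 55,860 Wh = 55.86 kWh
aquarium pump: 25 W × 3.6 h = 90 Wh = 0.09 kWh
Total energy = 0.2925 + 5.484 + 55.86 + 0.09 = 61.73 kWh
Cost = 61.73 kWh × £0.135 = £8.33

£8.33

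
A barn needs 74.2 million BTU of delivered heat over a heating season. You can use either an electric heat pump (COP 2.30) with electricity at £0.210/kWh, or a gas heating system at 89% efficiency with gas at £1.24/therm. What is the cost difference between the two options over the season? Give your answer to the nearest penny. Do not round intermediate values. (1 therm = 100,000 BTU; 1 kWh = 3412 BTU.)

Heat load = 74.2 × 10⁶ BTU = 74,200,000 BTU
Gas: input = 74,200,000 / 0.89 = 83,370,787 BTU = 833.7 therm → 833.7 × £1.24 = £1,033.80
Heat pump: 74,200,000 BTU / 3412 = 21,750 kWh heat; / 2.30 = 9,455 kWh in → × £0.210 = £1,985.58
Difference = |£1,033.80 − £1,985.58| = £951.78

£951.78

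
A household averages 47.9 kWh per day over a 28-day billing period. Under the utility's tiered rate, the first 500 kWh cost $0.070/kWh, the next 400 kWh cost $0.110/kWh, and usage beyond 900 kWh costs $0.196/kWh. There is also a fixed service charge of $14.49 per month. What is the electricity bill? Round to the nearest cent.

$179.97

Usage = 47.9 kWh/day × 28 days = 1341.2 kWh
First 500 kWh × $0.070 = $35.00
Next 400 kWh × $0.110 = $44.00
Remaining 441.2 kWh × $0.196 = $86.48
Energy charge = $165.48; + service $14.49 = $179.97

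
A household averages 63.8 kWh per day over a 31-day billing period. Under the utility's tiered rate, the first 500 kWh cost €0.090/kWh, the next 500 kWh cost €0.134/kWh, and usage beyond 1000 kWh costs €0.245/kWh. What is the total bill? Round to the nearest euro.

€352

Usage = 63.8 kWh/day × 31 days = 1977.8 kWh
First 500 kWh × €0.090 = €45.00
Next 500 kWh × €0.134 = €67.00
Remaining 977.8 kWh × €0.245 = €239.56
Total = €351.56 ≈ €352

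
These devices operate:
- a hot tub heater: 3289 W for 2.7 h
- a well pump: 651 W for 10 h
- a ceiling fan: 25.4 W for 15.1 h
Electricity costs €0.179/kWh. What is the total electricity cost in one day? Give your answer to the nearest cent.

€2.82

hot tub heater: 3289 W × 2.7 h = 8,880 Wh = 8.88 kWh
well pump: 651 W × 10 h = 6,510 Wh = 6.51 kWh
ceiling fan: 25.4 W × 15.1 h = 384 Wh = 0.3835 kWh
Total energy = 8.88 + 6.51 + 0.3835 = 15.77 kWh
Cost = 15.77 kWh × €0.179 = €2.82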